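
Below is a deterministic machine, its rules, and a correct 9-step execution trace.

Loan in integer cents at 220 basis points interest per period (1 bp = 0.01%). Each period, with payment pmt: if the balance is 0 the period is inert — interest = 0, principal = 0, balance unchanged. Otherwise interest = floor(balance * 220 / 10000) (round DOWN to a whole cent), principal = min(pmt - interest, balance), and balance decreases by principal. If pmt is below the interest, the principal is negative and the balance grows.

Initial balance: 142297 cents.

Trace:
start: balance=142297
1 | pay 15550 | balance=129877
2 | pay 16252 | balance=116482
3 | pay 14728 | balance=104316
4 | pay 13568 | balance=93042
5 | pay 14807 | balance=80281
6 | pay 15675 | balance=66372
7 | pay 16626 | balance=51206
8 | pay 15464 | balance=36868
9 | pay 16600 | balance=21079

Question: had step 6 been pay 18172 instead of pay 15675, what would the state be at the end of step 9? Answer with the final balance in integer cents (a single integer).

18413

(re-executing from step 6 with the substitution; state before step 6: balance=80281)
6 | pay 18172 | balance=63875
7 | pay 16626 | balance=48654
8 | pay 15464 | balance=34260
9 | pay 16600 | balance=18413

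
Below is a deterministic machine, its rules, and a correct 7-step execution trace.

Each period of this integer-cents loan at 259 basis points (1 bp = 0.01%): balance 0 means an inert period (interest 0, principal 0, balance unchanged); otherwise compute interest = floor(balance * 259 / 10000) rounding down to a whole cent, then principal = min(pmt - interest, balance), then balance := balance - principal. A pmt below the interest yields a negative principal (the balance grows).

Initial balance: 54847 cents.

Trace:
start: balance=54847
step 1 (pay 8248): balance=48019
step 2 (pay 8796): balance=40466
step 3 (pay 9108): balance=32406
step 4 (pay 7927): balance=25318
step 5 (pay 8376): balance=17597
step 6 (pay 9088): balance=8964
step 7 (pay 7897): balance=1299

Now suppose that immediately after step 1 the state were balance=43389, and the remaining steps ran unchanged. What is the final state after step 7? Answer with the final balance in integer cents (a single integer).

state after step 1 := balance=43389
step 2 (pay 8796): balance=35716
step 3 (pay 9108): balance=27533
step 4 (pay 7927): balance=20319
step 5 (pay 8376): balance=12469
step 6 (pay 9088): balance=3703
step 7 (pay 7897): balance=0

0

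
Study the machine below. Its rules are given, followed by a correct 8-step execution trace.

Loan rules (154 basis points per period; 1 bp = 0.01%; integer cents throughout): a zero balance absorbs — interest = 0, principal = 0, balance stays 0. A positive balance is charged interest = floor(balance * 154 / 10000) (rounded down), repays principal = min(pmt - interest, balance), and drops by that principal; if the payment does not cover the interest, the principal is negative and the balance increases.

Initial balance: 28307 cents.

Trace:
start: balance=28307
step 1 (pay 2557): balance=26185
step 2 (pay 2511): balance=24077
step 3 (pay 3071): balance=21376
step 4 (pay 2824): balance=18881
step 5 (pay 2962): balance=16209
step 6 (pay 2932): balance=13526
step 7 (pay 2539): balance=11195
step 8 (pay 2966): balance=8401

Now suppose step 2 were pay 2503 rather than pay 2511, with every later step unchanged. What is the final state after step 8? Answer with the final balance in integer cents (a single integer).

8409

(re-executing from step 2 with the substitution; state before step 2: balance=26185)
step 2 (pay 2503): balance=24085
step 3 (pay 3071): balance=21384
step 4 (pay 2824): balance=18889
step 5 (pay 2962): balance=16217
step 6 (pay 2932): balance=13534
step 7 (pay 2539): balance=11203
step 8 (pay 2966): balance=8409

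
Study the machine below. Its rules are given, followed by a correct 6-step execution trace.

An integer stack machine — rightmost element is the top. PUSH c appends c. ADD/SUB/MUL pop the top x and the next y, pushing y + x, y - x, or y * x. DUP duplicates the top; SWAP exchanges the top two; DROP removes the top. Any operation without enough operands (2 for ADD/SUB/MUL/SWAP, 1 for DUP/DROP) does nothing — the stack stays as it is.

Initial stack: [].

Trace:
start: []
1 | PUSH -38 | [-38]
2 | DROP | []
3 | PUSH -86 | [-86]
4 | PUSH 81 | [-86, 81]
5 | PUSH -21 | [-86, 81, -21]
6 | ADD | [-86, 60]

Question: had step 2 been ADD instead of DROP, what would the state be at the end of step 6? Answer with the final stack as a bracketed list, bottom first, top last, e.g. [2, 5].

(re-executing from step 2 with the substitution; state before step 2: [-38])
2 | ADD | [-38]
3 | PUSH -86 | [-38, -86]
4 | PUSH 81 | [-38, -86, 81]
5 | PUSH -21 | [-38, -86, 81, -21]
6 | ADD | [-38, -86, 60]

[-38, -86, 60]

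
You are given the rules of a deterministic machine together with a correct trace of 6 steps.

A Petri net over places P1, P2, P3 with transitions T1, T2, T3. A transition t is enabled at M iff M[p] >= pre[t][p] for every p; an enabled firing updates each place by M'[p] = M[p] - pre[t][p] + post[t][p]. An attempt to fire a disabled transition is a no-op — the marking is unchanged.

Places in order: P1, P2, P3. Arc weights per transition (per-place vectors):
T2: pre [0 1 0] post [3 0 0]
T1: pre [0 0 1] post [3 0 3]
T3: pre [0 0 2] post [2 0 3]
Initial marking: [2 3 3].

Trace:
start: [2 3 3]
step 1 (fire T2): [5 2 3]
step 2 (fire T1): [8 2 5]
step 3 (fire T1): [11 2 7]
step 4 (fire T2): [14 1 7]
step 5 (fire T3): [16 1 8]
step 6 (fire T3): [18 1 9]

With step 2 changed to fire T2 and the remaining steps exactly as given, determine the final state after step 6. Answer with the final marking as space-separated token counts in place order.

(re-executing from step 2 with the substitution; state before step 2: [5 2 3])
step 2 (fire T2): [8 1 3]
step 3 (fire T1): [11 1 5]
step 4 (fire T2): [14 0 5]
step 5 (fire T3): [16 0 6]
step 6 (fire T3): [18 0 7]

18 0 7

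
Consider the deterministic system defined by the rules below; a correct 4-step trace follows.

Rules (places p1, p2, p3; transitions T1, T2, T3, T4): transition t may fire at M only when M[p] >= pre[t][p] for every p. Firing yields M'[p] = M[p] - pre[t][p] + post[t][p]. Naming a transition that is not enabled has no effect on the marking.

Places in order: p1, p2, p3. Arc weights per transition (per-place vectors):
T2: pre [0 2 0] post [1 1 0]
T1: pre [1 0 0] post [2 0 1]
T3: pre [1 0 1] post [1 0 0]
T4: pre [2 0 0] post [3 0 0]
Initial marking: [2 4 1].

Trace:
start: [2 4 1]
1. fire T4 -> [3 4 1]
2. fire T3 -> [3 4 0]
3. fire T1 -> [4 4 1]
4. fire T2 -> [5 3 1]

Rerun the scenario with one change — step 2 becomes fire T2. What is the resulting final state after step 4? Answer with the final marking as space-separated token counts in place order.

(re-executing from step 2 with the substitution; state before step 2: [3 4 1])
2. fire T2 -> [4 3 1]
3. fire T1 -> [5 3 2]
4. fire T2 -> [6 2 2]

6 2 2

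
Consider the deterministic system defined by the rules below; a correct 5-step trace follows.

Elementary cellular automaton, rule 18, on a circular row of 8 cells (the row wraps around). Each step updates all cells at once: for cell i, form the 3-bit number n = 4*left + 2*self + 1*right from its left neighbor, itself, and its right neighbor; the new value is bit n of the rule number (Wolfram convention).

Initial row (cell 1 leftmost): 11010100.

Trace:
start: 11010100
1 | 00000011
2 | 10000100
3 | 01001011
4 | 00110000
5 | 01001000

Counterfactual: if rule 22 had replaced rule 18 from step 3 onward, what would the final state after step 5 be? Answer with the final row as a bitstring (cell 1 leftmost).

(re-executing steps 3..5 under rule 22; state before step 3: 10000100)
3 | 11001111
4 | 00110000
5 | 01001000

01001000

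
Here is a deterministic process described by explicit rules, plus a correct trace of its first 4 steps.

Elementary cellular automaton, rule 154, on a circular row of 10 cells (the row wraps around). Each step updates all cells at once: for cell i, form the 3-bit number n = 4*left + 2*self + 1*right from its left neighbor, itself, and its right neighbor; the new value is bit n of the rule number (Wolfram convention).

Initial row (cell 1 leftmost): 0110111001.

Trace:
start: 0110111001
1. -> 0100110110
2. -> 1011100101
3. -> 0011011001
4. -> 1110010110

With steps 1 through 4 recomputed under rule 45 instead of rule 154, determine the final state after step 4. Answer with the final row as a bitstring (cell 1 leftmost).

0010101110

(re-executing steps 1..4 under rule 45; state before step 1: 0110111001)
1. -> 1101100001
2. -> 0011001101
3. -> 0010001011
4. -> 0010101110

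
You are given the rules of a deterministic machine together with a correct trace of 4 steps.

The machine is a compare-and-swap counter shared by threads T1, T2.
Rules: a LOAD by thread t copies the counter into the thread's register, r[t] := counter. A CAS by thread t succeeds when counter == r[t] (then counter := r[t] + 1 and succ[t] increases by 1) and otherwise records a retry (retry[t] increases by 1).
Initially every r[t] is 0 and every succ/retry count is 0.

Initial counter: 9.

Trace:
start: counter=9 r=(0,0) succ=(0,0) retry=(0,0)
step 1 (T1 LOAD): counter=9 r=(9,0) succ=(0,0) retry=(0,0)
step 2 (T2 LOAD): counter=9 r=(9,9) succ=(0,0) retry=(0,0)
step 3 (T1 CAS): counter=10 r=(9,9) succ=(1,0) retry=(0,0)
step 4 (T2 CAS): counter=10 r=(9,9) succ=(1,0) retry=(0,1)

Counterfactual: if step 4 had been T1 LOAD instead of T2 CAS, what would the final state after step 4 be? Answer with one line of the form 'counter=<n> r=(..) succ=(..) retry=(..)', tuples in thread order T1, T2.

(re-executing from step 4 with the substitution; state before step 4: counter=10 r=(9,9) succ=(1,0) retry=(0,0))
step 4 (T1 LOAD): counter=10 r=(10,9) succ=(1,0) retry=(0,0)

counter=10 r=(10,9) succ=(1,0) retry=(0,0)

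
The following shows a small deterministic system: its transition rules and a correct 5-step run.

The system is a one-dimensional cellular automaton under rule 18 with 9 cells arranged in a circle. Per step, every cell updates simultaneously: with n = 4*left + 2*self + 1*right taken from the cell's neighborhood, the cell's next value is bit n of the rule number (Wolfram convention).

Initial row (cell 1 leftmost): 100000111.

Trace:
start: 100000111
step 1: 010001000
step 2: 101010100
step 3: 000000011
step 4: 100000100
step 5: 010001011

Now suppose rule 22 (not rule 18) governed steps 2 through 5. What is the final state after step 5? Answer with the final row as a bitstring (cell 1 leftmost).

110001111

(re-executing steps 2..5 under rule 22; state before step 2: 010001000)
step 2: 111011100
step 3: 000000011
step 4: 100000100
step 5: 110001111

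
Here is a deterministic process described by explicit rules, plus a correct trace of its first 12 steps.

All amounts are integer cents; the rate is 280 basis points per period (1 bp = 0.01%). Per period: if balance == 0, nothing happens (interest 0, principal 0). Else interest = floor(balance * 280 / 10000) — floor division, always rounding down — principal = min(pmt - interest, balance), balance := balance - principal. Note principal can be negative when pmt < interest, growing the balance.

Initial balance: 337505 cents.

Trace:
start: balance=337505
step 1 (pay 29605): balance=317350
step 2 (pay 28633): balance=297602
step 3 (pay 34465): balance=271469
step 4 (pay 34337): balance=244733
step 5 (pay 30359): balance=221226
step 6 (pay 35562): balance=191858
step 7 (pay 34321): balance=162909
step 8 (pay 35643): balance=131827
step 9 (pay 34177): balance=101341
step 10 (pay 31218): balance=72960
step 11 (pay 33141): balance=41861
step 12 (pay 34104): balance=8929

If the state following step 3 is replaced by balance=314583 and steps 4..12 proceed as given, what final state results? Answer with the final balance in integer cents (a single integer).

64207

state after step 3 := balance=314583
step 4 (pay 34337): balance=289054
step 5 (pay 30359): balance=266788
step 6 (pay 35562): balance=238696
step 7 (pay 34321): balance=211058
step 8 (pay 35643): balance=181324
step 9 (pay 34177): balance=152224
step 10 (pay 31218): balance=125268
step 11 (pay 33141): balance=95634
step 12 (pay 34104): balance=64207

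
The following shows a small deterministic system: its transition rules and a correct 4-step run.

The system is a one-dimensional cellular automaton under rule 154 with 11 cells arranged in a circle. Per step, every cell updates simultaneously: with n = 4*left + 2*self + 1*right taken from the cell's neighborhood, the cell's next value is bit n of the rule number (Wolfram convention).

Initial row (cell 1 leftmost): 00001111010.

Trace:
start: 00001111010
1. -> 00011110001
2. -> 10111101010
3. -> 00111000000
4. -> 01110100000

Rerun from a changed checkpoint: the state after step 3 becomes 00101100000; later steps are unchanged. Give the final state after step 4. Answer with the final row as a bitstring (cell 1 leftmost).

state after step 3 := 00101100000
4. -> 01001010000

01001010000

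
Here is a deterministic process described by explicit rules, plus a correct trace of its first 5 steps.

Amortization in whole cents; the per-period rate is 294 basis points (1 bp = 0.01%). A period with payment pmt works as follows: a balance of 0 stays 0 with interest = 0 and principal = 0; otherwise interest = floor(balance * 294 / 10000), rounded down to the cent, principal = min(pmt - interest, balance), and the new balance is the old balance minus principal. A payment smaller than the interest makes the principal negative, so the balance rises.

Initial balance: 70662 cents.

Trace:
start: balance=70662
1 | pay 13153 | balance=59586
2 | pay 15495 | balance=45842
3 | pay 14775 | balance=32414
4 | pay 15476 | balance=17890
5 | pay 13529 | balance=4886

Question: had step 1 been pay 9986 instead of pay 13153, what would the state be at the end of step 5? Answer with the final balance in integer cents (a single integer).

(re-executing from step 1 with the substitution; state before step 1: balance=70662)
1 | pay 9986 | balance=62753
2 | pay 15495 | balance=49102
3 | pay 14775 | balance=35770
4 | pay 15476 | balance=21345
5 | pay 13529 | balance=8443

8443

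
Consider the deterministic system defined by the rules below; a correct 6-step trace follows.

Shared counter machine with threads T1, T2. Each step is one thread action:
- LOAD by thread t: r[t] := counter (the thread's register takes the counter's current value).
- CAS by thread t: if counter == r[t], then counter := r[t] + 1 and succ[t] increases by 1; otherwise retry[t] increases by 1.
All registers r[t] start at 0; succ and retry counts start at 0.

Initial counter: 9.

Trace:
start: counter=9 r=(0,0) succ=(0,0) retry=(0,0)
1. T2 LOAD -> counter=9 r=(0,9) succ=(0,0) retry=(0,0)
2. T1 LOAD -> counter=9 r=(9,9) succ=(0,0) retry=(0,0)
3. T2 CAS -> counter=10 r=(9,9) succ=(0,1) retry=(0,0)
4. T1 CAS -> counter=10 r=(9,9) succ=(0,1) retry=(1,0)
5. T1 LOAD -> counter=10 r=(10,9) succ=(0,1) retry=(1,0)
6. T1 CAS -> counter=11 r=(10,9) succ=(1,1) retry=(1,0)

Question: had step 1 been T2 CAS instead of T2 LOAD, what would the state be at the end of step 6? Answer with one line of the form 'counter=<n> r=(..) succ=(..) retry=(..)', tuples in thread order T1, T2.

(re-executing from step 1 with the substitution; state before step 1: counter=9 r=(0,0) succ=(0,0) retry=(0,0))
1. T2 CAS -> counter=9 r=(0,0) succ=(0,0) retry=(0,1)
2. T1 LOAD -> counter=9 r=(9,0) succ=(0,0) retry=(0,1)
3. T2 CAS -> counter=9 r=(9,0) succ=(0,0) retry=(0,2)
4. T1 CAS -> counter=10 r=(9,0) succ=(1,0) retry=(0,2)
5. T1 LOAD -> counter=10 r=(10,0) succ=(1,0) retry=(0,2)
6. T1 CAS -> counter=11 r=(10,0) succ=(2,0) retry=(0,2)

counter=11 r=(10,0) succ=(2,0) retry=(0,2)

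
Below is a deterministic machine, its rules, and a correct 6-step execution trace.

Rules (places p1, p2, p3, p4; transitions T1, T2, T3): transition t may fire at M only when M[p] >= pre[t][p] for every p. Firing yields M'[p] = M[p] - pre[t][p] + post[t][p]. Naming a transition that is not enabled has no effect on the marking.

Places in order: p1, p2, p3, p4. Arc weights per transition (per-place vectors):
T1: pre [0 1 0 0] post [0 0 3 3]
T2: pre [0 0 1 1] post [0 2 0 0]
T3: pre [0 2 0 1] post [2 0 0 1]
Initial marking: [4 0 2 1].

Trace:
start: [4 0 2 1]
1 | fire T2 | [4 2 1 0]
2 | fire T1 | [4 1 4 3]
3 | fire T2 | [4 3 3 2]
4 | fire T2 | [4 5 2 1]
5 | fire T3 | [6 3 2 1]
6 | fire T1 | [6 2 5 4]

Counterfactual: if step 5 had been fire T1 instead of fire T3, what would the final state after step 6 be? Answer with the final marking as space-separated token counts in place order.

(re-executing from step 5 with the substitution; state before step 5: [4 5 2 1])
5 | fire T1 | [4 4 5 4]
6 | fire T1 | [4 3 8 7]

4 3 8 7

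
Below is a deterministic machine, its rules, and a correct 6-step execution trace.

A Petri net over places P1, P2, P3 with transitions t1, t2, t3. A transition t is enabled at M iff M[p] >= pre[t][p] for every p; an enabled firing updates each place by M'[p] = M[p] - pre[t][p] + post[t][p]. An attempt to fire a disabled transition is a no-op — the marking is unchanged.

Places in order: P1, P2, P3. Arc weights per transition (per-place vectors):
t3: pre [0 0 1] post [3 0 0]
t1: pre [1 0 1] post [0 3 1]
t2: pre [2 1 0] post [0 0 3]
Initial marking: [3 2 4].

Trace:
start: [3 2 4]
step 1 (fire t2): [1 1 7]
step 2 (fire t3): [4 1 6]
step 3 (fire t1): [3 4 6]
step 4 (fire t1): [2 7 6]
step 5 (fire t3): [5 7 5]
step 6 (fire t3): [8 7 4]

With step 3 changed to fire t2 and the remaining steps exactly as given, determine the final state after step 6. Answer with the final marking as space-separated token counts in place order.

(re-executing from step 3 with the substitution; state before step 3: [4 1 6])
step 3 (fire t2): [2 0 9]
step 4 (fire t1): [1 3 9]
step 5 (fire t3): [4 3 8]
step 6 (fire t3): [7 3 7]

7 3 7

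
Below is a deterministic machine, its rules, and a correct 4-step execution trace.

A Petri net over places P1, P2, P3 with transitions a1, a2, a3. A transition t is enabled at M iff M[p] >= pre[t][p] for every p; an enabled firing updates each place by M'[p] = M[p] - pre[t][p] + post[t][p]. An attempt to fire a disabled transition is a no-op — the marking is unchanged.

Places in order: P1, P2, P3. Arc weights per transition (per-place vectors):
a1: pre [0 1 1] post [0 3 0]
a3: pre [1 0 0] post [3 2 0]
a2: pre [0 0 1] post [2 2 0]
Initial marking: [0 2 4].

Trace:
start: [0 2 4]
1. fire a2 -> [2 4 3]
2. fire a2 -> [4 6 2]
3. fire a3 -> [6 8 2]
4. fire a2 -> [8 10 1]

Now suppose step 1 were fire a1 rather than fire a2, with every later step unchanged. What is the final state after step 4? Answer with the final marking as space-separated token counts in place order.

(re-executing from step 1 with the substitution; state before step 1: [0 2 4])
1. fire a1 -> [0 4 3]
2. fire a2 -> [2 6 2]
3. fire a3 -> [4 8 2]
4. fire a2 -> [6 10 1]

6 10 1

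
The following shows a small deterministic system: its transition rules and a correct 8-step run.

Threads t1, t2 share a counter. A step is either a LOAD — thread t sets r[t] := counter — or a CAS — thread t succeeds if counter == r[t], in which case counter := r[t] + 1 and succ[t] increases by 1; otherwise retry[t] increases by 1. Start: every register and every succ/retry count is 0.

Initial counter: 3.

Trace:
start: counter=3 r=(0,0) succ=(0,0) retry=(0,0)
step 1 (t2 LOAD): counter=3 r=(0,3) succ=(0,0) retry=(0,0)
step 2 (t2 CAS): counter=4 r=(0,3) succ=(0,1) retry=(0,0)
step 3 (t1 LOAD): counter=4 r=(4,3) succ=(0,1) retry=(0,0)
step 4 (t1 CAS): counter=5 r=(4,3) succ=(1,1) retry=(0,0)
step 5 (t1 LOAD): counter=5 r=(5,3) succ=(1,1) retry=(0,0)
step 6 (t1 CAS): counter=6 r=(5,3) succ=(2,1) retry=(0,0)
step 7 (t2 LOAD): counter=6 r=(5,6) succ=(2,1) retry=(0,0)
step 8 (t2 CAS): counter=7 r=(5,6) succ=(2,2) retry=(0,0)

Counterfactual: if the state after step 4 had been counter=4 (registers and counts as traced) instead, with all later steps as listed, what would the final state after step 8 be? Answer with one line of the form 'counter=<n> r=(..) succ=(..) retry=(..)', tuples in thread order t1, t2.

counter=6 r=(4,5) succ=(2,2) retry=(0,0)

state after step 4 := counter=4 r=(4,3) succ=(1,1) retry=(0,0)
step 5 (t1 LOAD): counter=4 r=(4,3) succ=(1,1) retry=(0,0)
step 6 (t1 CAS): counter=5 r=(4,3) succ=(2,1) retry=(0,0)
step 7 (t2 LOAD): counter=5 r=(4,5) succ=(2,1) retry=(0,0)
step 8 (t2 CAS): counter=6 r=(4,5) succ=(2,2) retry=(0,0)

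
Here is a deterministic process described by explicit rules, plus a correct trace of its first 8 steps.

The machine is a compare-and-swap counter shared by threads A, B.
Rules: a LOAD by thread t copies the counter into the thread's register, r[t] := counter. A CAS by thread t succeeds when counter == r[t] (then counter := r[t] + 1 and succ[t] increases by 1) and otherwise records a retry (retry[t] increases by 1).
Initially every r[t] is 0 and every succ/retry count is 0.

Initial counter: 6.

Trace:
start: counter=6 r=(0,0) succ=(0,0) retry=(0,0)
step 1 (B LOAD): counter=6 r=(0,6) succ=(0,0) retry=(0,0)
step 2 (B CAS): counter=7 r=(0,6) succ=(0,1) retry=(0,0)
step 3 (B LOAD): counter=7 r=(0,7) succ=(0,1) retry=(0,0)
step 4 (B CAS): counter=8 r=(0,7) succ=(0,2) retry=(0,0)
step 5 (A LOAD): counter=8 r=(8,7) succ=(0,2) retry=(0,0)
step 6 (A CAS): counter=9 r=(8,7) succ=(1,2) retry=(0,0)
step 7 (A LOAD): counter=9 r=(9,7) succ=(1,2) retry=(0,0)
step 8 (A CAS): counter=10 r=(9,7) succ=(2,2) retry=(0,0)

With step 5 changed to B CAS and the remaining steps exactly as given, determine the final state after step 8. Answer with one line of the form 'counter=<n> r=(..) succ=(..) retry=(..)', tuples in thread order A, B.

counter=9 r=(8,7) succ=(1,2) retry=(1,1)

(re-executing from step 5 with the substitution; state before step 5: counter=8 r=(0,7) succ=(0,2) retry=(0,0))
step 5 (B CAS): counter=8 r=(0,7) succ=(0,2) retry=(0,1)
step 6 (A CAS): counter=8 r=(0,7) succ=(0,2) retry=(1,1)
step 7 (A LOAD): counter=8 r=(8,7) succ=(0,2) retry=(1,1)
step 8 (A CAS): counter=9 r=(8,7) succ=(1,2) retry=(1,1)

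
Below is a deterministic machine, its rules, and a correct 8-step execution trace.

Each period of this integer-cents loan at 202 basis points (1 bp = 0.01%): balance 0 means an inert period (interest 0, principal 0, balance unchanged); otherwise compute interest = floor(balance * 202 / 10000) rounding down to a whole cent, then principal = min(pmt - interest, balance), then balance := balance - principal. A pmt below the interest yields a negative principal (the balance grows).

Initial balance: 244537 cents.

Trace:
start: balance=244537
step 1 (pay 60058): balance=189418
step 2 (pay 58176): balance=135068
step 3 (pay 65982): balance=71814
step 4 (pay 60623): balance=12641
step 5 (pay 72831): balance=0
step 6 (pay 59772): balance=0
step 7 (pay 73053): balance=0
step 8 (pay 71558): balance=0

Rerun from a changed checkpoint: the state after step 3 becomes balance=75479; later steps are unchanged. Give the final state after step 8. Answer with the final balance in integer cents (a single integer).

state after step 3 := balance=75479
step 4 (pay 60623): balance=16380
step 5 (pay 72831): balance=0
step 6 (pay 59772): balance=0
step 7 (pay 73053): balance=0
step 8 (pay 71558): balance=0

0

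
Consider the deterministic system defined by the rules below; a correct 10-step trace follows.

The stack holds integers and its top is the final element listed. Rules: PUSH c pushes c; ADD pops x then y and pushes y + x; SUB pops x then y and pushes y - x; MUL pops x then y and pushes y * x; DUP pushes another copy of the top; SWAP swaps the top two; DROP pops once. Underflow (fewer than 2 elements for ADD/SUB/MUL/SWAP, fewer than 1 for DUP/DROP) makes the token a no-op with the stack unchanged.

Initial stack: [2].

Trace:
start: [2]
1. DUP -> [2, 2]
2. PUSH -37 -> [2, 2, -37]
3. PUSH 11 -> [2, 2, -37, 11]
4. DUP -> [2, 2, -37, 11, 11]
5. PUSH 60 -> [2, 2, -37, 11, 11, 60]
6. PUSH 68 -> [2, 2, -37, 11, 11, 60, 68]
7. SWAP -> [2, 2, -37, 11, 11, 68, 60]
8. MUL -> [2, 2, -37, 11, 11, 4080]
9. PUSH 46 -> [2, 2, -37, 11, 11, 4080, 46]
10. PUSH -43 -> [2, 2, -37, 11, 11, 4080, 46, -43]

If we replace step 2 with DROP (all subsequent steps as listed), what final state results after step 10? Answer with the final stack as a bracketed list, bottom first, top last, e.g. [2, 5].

(re-executing from step 2 with the substitution; state before step 2: [2, 2])
2. DROP -> [2]
3. PUSH 11 -> [2, 11]
4. DUP -> [2, 11, 11]
5. PUSH 60 -> [2, 11, 11, 60]
6. PUSH 68 -> [2, 11, 11, 60, 68]
7. SWAP -> [2, 11, 11, 68, 60]
8. MUL -> [2, 11, 11, 4080]
9. PUSH 46 -> [2, 11, 11, 4080, 46]
10. PUSH -43 -> [2, 11, 11, 4080, 46, -43]

[2, 11, 11, 4080, 46, -43]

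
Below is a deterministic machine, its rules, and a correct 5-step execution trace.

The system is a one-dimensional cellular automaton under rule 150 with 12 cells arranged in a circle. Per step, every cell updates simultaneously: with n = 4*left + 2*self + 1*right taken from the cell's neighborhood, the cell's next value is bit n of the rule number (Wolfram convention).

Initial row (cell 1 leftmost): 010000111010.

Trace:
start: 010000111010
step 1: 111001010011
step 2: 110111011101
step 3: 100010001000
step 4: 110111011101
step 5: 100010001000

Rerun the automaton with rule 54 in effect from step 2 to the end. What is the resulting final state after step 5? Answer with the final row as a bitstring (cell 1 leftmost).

(re-executing steps 2..5 under rule 54; state before step 2: 111001010011)
step 2: 000111111100
step 3: 001000000010
step 4: 011100000111
step 5: 100010001000

100010001000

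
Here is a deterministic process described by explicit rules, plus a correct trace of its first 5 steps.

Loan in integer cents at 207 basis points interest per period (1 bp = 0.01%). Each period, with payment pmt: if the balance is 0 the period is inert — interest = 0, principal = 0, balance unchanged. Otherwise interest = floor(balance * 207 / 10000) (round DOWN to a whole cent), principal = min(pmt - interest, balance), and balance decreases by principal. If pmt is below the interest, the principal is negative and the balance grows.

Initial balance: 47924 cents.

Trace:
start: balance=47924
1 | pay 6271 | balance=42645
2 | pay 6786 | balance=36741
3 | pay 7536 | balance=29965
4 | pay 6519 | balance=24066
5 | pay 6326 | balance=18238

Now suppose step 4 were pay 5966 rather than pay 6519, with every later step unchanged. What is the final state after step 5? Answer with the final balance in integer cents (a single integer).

(re-executing from step 4 with the substitution; state before step 4: balance=29965)
4 | pay 5966 | balance=24619
5 | pay 6326 | balance=18802

18802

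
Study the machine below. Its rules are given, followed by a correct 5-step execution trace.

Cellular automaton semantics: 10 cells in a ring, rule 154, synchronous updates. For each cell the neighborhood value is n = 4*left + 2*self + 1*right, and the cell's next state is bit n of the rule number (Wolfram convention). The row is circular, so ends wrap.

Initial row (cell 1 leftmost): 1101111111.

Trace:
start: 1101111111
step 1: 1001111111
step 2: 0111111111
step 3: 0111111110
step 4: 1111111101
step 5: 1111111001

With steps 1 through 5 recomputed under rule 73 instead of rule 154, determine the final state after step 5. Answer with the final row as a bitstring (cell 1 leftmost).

(re-executing steps 1..5 under rule 73; state before step 1: 1101111111)
step 1: 0101000000
step 2: 0000011111
step 3: 0111010001
step 4: 0101000100
step 5: 0000010001

0000010001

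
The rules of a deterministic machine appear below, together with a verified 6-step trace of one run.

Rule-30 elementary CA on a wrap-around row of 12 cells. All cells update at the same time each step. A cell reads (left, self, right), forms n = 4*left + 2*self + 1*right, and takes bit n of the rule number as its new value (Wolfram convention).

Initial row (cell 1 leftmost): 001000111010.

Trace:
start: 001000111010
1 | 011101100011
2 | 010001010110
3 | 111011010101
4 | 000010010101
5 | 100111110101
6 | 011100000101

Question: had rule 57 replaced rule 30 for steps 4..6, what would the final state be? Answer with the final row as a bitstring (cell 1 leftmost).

(re-executing steps 4..6 under rule 57; state before step 4: 111011010101)
4 | 000110101011
5 | 110101010110
6 | 101010101101

101010101101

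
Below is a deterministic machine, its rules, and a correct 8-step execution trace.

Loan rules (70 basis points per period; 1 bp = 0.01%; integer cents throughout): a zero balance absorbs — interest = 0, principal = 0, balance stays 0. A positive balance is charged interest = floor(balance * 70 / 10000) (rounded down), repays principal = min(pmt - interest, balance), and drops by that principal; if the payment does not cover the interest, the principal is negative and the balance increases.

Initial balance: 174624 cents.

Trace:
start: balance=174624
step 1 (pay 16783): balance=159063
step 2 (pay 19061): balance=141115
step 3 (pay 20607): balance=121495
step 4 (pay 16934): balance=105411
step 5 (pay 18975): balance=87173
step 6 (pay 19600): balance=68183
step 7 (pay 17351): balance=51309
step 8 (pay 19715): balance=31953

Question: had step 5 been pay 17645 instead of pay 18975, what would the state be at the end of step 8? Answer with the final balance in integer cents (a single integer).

(re-executing from step 5 with the substitution; state before step 5: balance=105411)
step 5 (pay 17645): balance=88503
step 6 (pay 19600): balance=69522
step 7 (pay 17351): balance=52657
step 8 (pay 19715): balance=33310

33310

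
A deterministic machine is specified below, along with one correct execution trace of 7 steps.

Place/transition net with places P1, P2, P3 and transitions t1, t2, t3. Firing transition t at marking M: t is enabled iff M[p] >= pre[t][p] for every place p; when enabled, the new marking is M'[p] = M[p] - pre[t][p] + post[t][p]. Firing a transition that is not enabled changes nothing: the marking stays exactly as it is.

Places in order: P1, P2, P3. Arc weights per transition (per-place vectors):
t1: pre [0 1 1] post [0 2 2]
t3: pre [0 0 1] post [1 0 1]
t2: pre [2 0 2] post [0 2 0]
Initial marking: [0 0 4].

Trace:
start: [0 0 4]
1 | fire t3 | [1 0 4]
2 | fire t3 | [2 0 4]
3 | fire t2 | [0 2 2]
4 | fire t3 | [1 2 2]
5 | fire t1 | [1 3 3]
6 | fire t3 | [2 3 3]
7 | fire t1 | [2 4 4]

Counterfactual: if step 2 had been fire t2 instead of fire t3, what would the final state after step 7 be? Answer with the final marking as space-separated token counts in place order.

3 0 4

(re-executing from step 2 with the substitution; state before step 2: [1 0 4])
2 | fire t2 | [1 0 4]
3 | fire t2 | [1 0 4]
4 | fire t3 | [2 0 4]
5 | fire t1 | [2 0 4]
6 | fire t3 | [3 0 4]
7 | fire t1 | [3 0 4]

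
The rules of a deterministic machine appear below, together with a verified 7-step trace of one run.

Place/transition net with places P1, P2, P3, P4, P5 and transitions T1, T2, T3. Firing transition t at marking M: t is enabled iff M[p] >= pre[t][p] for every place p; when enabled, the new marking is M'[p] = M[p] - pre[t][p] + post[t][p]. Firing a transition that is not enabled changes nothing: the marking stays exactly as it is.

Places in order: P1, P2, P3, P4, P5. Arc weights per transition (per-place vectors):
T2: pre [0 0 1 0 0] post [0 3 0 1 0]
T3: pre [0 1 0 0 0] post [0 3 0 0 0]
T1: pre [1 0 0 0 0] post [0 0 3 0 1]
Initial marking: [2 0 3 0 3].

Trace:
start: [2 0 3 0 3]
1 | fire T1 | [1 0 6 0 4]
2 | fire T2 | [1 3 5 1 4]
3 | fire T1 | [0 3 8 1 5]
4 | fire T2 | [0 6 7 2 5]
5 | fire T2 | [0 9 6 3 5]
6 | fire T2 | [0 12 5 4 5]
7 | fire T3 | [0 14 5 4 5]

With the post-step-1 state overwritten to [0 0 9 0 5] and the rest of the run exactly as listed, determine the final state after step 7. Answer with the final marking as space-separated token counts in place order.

0 14 5 4 5

state after step 1 := [0 0 9 0 5]
2 | fire T2 | [0 3 8 1 5]
3 | fire T1 | [0 3 8 1 5]
4 | fire T2 | [0 6 7 2 5]
5 | fire T2 | [0 9 6 3 5]
6 | fire T2 | [0 12 5 4 5]
7 | fire T3 | [0 14 5 4 5]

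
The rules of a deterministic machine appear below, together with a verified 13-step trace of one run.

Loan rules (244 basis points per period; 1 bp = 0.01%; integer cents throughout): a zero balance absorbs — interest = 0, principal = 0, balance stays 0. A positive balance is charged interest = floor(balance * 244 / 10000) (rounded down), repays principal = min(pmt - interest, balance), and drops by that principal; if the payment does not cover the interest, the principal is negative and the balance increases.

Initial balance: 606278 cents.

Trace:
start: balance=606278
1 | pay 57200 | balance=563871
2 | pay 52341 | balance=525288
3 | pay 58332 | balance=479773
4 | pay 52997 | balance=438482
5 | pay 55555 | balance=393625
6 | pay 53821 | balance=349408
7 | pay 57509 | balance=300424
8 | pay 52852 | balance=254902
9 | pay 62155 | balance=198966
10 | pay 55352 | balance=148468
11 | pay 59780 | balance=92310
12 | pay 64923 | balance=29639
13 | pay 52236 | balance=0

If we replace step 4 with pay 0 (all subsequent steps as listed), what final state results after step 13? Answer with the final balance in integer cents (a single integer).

(re-executing from step 4 with the substitution; state before step 4: balance=479773)
4 | pay 0 | balance=491479
5 | pay 55555 | balance=447916
6 | pay 53821 | balance=405024
7 | pay 57509 | balance=357397
8 | pay 52852 | balance=313265
9 | pay 62155 | balance=258753
10 | pay 55352 | balance=209714
11 | pay 59780 | balance=155051
12 | pay 64923 | balance=93911
13 | pay 52236 | balance=43966

43966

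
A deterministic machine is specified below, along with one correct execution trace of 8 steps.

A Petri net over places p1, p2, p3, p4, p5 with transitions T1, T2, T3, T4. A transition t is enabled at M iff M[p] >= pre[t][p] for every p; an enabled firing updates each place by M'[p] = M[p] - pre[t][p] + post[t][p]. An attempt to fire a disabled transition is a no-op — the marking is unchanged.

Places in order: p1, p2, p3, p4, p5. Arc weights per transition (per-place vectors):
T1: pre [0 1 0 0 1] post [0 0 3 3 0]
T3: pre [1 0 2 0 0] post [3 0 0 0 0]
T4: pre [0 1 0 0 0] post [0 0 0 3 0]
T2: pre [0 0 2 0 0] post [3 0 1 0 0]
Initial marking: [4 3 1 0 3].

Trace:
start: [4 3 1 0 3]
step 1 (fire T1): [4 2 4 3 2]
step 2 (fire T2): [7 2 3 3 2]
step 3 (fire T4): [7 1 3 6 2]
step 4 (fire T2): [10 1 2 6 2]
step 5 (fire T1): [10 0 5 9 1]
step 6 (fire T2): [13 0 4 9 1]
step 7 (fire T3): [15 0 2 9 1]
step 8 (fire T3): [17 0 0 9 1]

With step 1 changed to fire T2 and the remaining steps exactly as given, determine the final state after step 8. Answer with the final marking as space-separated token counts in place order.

9 1 1 6 2

(re-executing from step 1 with the substitution; state before step 1: [4 3 1 0 3])
step 1 (fire T2): [4 3 1 0 3]
step 2 (fire T2): [4 3 1 0 3]
step 3 (fire T4): [4 2 1 3 3]
step 4 (fire T2): [4 2 1 3 3]
step 5 (fire T1): [4 1 4 6 2]
step 6 (fire T2): [7 1 3 6 2]
step 7 (fire T3): [9 1 1 6 2]
step 8 (fire T3): [9 1 1 6 2]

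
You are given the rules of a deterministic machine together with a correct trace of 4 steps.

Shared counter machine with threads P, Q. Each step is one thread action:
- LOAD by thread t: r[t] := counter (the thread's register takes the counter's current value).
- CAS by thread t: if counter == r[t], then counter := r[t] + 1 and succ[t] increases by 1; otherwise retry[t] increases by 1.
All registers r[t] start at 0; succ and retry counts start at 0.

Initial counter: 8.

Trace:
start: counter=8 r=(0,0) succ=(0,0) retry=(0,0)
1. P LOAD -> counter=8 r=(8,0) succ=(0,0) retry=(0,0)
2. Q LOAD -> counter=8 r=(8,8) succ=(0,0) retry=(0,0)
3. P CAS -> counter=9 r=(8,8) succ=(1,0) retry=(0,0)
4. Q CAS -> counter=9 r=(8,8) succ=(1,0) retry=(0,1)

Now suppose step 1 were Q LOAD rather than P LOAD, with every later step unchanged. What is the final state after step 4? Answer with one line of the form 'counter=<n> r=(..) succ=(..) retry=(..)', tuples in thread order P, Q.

(re-executing from step 1 with the substitution; state before step 1: counter=8 r=(0,0) succ=(0,0) retry=(0,0))
1. Q LOAD -> counter=8 r=(0,8) succ=(0,0) retry=(0,0)
2. Q LOAD -> counter=8 r=(0,8) succ=(0,0) retry=(0,0)
3. P CAS -> counter=8 r=(0,8) succ=(0,0) retry=(1,0)
4. Q CAS -> counter=9 r=(0,8) succ=(0,1) retry=(1,0)

counter=9 r=(0,8) succ=(0,1) retry=(1,0)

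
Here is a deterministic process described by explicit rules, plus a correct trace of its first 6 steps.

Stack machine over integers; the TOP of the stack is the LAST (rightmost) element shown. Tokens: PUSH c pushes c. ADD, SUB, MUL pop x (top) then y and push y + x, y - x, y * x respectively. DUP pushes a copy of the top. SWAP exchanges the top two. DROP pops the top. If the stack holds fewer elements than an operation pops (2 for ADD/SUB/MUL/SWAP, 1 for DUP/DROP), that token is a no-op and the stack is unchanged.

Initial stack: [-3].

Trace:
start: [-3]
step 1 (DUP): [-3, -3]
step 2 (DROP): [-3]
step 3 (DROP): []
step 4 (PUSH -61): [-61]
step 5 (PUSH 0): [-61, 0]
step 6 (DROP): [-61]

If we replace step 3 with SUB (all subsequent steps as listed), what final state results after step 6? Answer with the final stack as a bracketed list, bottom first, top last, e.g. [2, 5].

(re-executing from step 3 with the substitution; state before step 3: [-3])
step 3 (SUB): [-3]
step 4 (PUSH -61): [-3, -61]
step 5 (PUSH 0): [-3, -61, 0]
step 6 (DROP): [-3, -61]

[-3, -61]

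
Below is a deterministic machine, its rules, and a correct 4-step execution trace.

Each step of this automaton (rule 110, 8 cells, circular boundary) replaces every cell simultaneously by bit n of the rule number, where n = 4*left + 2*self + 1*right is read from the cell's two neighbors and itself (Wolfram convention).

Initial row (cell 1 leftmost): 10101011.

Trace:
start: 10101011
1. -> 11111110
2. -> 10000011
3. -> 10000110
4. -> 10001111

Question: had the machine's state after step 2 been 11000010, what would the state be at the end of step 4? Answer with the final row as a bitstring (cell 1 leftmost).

state after step 2 := 11000010
3. -> 11000111
4. -> 01001100

01001100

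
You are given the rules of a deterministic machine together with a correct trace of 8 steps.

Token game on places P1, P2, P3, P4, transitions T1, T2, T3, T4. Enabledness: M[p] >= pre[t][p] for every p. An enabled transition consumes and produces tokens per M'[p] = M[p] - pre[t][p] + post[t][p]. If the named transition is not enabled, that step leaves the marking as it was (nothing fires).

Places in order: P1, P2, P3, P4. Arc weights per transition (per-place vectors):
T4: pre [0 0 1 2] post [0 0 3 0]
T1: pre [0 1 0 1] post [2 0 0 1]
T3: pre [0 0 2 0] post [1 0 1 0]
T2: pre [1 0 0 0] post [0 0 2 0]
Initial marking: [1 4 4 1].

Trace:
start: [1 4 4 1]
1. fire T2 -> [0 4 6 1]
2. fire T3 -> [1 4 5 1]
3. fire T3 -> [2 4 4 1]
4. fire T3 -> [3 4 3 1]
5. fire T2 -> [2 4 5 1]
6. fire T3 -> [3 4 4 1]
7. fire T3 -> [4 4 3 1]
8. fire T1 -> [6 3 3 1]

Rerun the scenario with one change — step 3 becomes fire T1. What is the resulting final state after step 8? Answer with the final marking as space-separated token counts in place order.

(re-executing from step 3 with the substitution; state before step 3: [1 4 5 1])
3. fire T1 -> [3 3 5 1]
4. fire T3 -> [4 3 4 1]
5. fire T2 -> [3 3 6 1]
6. fire T3 -> [4 3 5 1]
7. fire T3 -> [5 3 4 1]
8. fire T1 -> [7 2 4 1]

7 2 4 1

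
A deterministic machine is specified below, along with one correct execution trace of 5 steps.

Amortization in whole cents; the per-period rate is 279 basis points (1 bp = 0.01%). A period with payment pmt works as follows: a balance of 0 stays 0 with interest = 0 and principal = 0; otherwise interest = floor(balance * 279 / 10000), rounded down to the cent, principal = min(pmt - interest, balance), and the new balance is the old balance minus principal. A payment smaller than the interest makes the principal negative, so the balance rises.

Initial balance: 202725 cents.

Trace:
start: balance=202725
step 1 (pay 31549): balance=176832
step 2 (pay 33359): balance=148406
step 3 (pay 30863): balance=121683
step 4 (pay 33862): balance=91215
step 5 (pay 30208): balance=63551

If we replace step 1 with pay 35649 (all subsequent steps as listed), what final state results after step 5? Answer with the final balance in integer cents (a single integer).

(re-executing from step 1 with the substitution; state before step 1: balance=202725)
step 1 (pay 35649): balance=172732
step 2 (pay 33359): balance=144192
step 3 (pay 30863): balance=117351
step 4 (pay 33862): balance=86763
step 5 (pay 30208): balance=58975

58975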